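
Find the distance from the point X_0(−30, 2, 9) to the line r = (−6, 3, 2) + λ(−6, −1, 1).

3√2

Direction vector d = (−6, −1, 1).
AP = (−24, −1, 7), and AP × d = (6, −18, 18).
|AP × d|² = 684 and |d|² = 38, so the distance is √(684/38) = √18 = 3√2.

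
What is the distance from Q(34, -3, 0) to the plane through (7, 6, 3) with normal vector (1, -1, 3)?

27√11/11

The plane has equation n·(r − (7, 6, 3)) = 0, i.e. n·r = 10.
Then n·(34, -3, 0) - 10 = 27.
|n| = √(1 + 1 + 9) = √11, so the distance is |27|/√11 = 27√11/11.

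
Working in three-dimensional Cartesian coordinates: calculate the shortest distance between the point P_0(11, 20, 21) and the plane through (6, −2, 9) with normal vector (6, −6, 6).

5/√3

The plane has equation n·(r − (6, −2, 9)) = 0, i.e. n·r = 102.
d = |6·11 + (-6)·20 + 6·21 − 102| / √(36 + 36 + 36) = |-30| / (6√3) = 5√3/3.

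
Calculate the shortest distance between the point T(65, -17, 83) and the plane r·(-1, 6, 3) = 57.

n = (-1, 6, 3); n·P − 57 = 25; |n| = √46; distance = 25/√46.

25√46/46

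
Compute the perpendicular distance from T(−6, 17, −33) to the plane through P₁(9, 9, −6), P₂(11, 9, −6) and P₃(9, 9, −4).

P₁P₂ = (2, 0, 0) and P₁P₃ = (0, 0, 2), so a normal is n = P₁P₂ × P₁P₃ = (0, −4, 0).
Then n·(−6, 17, −33) − (−36) = −32.
|n| = √(0 + 16 + 0) = 4, so the distance is |-32|/4 = 8.

8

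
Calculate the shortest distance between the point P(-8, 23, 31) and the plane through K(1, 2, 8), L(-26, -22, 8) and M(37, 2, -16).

15/17

KL = (-27, -24, 0) and KM = (36, 0, -24), so a normal is n = KL × KM = (576, -648, 864).
Then n·(-8, 23, 31) - 6192 = 1080.
|n| = √(331776 + 419904 + 746496) = 1224, so the distance is |1080|/1224 = 15/17.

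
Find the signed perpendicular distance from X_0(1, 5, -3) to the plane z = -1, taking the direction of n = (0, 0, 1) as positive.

n·X_0 − (-1) = -2.
|n| = 1, so the signed distance is -2/1 = -2.

-2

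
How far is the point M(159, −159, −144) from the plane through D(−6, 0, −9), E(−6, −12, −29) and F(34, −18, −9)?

DE = (0, −12, −20) and DF = (40, −18, 0), so a normal is n = DE × DF = (−360, −800, 480).
Then n·(159, −159, −144) − (−2160) = 3000.
|n| = √(129600 + 640000 + 230400) = 1000, so the distance is |3000|/1000 = 3.

3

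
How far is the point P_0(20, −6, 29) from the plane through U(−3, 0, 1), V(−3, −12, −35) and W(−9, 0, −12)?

1

UV = (0, −12, −36) and UW = (−6, 0, −13), so a normal is n = UV × UW = (156, 216, −72).
d = |156·20 + 216·(-6) + (-72)·29 − (-540)| / √(24336 + 46656 + 5184) = |276| / 276 = 1.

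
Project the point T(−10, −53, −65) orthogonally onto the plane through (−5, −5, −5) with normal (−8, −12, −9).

The perpendicular from T has direction n = (−8, −12, −9): r = (−10, −53, −65) + λ(−8, −12, −9).
Substitute into the plane: n·(T + λn) = 145 gives 1301 + 289λ = 145, so λ = -4.
Foot = (−10, −53, −65) + (-4)·(−8, −12, −9) = (22, −5, −29).

(22, -5, -29)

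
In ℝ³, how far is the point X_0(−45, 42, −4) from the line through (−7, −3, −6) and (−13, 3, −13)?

√1537

A direction vector is d = (−6, 6, −7).
AP = (−38, 45, 2); AP·d = 484, |AP|² = 3473, |d|² = 121.
distance² = |AP|² − (AP·d)²/|d|² = 3473 − 234256/121 = 1537, so the distance is √1537.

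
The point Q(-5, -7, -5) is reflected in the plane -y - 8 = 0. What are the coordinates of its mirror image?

(-5, -9, -5)

With n = (0, -1, 0), the signed offset is (n·Q − 8)/|n|² = -1/1 = -1.
Q' = Q − 2t·n = (-5, -7, -5) − (-2)·(0, -1, 0) = (-5, -9, -5).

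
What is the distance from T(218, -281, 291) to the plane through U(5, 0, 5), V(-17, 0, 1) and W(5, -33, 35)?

6

UV = (-22, 0, -4) and UW = (0, -33, 30), so a normal is n = UV × UW = (-132, 660, 726).
n = (-132, 660, 726); n·P − 2970 = -5940; |n| = 990; distance = 5940/990 = 6.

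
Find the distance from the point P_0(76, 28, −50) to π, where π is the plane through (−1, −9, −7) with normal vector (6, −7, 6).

5

The plane has equation n·(r − (−1, −9, −7)) = 0, i.e. n·r = 15.
n = (6, −7, 6); n·P − 15 = -55; |n| = 11; distance = 55/11 = 5.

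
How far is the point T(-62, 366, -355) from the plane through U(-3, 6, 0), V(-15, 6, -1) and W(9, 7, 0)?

UV = (-12, 0, -1) and UW = (12, 1, 0), so a normal is n = UV × UW = (1, -12, -12).
Then n·(-62, 366, -355) - (-75) = -119.
|n| = √(1 + 144 + 144) = 17, so the distance is |-119|/17 = 7.

7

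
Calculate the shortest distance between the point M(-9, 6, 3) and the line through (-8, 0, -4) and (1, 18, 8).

A direction vector is d = (9, 18, 12).
AP = (-1, 6, 7), and AP × d = (-54, 75, -72).
|AP × d|² = 13725 and |d|² = 549, so the distance is √(13725/549) = √25 = 5.

5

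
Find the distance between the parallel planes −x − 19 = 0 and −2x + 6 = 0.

Divide the second equation by 2 to match normals: −x = -3.
Both planes have normal n = (−1, 0, 0), |n| = 1. Any point on the first plane is at distance |(-3) − 19|/|n| = 22/1 = 22 from the second.

22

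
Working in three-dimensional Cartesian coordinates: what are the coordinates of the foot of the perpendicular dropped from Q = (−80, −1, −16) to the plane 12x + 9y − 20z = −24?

(-68, 8, -36)

n = (12, 9, −20), |n|² = 625, and n·Q − (-24) = -625.
t = -625/625 = -1, so the foot is Q − t·n = (−80, −1, −16) − (-1)·(12, 9, −20) = (−68, 8, −36).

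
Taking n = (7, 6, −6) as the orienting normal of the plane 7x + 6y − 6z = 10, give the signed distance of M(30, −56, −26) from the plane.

20/11

n·M − 10 = 20.
|n| = 11, so the signed distance is 20/11.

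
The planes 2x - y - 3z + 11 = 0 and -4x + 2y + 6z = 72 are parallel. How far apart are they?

25/√14

Divide the second equation by -2 to match normals: 2x - y - 3z = -36.
With common normal n = (2, -1, -3) (|n| = √14), the distance is |(-11) − (-36)|/|n| = 25/√14 = 25√14/14.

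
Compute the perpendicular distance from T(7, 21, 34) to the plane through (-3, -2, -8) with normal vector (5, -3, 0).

19/√34

The plane has equation n·(r − (-3, -2, -8)) = 0, i.e. n·r = -9.
d = |5·7 + (-3)·21 − (-9)| / √(25 + 9 + 0) = |-19| / √34 = 19/√34.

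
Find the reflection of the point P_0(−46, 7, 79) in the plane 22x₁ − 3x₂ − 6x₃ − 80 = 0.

n = (22, −3, −6), |n|² = 529, n·P_0 − 80 = -1587, so t = -1587/529 = -3.
Foot F = P_0 − (-3)·n = (20, −2, 61); the reflection is 2F − P_0 = (86, −11, 43).

(86, -11, 43)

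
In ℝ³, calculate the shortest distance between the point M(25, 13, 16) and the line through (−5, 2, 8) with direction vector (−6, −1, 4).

4√38

Direction vector d = (−6, −1, 4).
AP = (30, 11, 8), and AP × d = (52, −168, 36).
|AP × d|² = 32224 and |d|² = 53, so the distance is √(32224/53) = √608 = 4√38.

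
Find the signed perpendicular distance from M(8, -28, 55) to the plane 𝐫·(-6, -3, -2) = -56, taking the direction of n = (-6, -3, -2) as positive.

n·M − (-56) = -18.
|n| = 7, so the signed distance is -18/7.

-18/7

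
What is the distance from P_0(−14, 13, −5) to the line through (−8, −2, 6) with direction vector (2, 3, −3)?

Direction vector d = (2, 3, −3).
AP = (−6, 15, −11); AP·d = 66, |AP|² = 382, |d|² = 22.
distance² = |AP|² − (AP·d)²/|d|² = 382 − 4356/22 = 184, so the distance is 2√46.

2√46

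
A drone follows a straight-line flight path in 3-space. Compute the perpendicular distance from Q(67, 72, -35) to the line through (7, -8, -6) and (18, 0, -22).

√3785

A direction vector is d = (11, 8, -16).
AP = (60, 80, -29); AP·d = 1764, |AP|² = 10841, |d|² = 441.
distance² = |AP|² − (AP·d)²/|d|² = 10841 − 3111696/441 = 3785, so the distance is √3785.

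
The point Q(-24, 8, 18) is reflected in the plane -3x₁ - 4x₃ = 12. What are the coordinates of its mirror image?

(-672/25, 8, 354/25)

With n = (-3, 0, -4), the signed offset is (n·Q − 12)/|n|² = -12/25.
Q' = Q − 2t·n = (-24, 8, 18) − (-24/25)·(-3, 0, -4) = (-672/25, 8, 354/25).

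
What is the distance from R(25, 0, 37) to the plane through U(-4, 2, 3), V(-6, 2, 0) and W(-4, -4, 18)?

29√38/38

UV = (-2, 0, -3) and UW = (0, -6, 15), so a normal is n = UV × UW = (-18, 30, 12).
n = (-18, 30, 12); n·P − 168 = -174; |n| = 6√38; distance = 174/(6√38) = 29/√38.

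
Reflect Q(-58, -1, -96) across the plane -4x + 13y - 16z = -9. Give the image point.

With n = (-4, 13, -16), the signed offset is (n·Q − (-9))/|n|² = 1764/441 = 4.
Q' = Q − 2t·n = (-58, -1, -96) − 8·(-4, 13, -16) = (-26, -105, 32).

(-26, -105, 32)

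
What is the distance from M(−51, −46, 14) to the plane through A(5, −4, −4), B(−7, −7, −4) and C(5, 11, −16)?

22/√42

AB = (−12, −3, 0) and AC = (0, 15, −12), so a normal is n = AB × AC = (36, −144, −180).
d = |36·(-51) + (-144)·(-46) + (-180)·14 − 1476| / √(1296 + 20736 + 32400) = |792| / (36√42) = 22/√42.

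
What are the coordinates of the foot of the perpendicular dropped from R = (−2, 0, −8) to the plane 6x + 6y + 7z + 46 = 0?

(-10/11, 12/11, -74/11)

n = (6, 6, 7), |n|² = 121, and n·R − (-46) = -22.
t = -22/121 = -2/11, so the foot is R − t·n = (−2, 0, −8) − (-2/11)·(6, 6, 7) = (−10/11, 12/11, −74/11).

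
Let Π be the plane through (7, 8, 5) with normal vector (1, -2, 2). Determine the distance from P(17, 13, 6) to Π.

2/3

The plane has equation n·(r − (7, 8, 5)) = 0, i.e. n·r = 1.
d = |1·17 + (-2)·13 + 2·6 − 1| / √(1 + 4 + 4) = |2| / 3 = 2/3.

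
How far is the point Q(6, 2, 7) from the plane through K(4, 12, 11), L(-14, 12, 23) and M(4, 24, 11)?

8/√13

KL = (-18, 0, 12) and KM = (0, 12, 0), so a normal is n = KL × KM = (-144, 0, -216).
n = (-144, 0, -216); n·P − (-2952) = 576; |n| = 72√13; distance = 576/(72√13) = 8/√13.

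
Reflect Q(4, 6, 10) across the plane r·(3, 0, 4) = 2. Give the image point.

n = (3, 0, 4), |n|² = 25, n·Q − 2 = 50, so t = 50/25 = 2.
Foot F = Q − 2·n = (-2, 6, 2); the reflection is 2F − Q = (-8, 6, -6).

(-8, 6, -6)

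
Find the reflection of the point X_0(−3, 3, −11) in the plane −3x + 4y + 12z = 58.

(-9, 11, 13)

With n = (−3, 4, 12), the signed offset is (n·X_0 − 58)/|n|² = -169/169 = -1.
X_0' = X_0 − 2t·n = (−3, 3, −11) − (-2)·(−3, 4, 12) = (−9, 11, 13).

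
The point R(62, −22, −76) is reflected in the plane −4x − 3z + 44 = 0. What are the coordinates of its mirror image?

(1742/25, -22, -1756/25)

With n = (−4, 0, −3), the signed offset is (n·R − (-44))/|n|² = 24/25.
R' = R − 2t·n = (62, −22, −76) − (48/25)·(−4, 0, −3) = (1742/25, −22, −1756/25).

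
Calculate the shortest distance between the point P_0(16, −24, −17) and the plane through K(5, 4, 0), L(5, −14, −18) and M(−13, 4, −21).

KL = (0, −18, −18) and KM = (−18, 0, −21), so a normal is n = KL × KM = (378, 324, −324).
Then n·(16, −24, −17) − 3186 = 594.
|n| = √(142884 + 104976 + 104976) = 594, so the distance is |594|/594 = 1.

1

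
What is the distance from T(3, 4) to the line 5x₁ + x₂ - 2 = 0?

d = |5·3 + 1·4 − 2| / √(25 + 1) = |17|/√26 = 17/√26.

17√26/26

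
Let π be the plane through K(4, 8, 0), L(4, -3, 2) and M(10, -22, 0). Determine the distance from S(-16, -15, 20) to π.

KL = (0, -11, 2) and KM = (6, -30, 0), so a normal is n = KL × KM = (60, 12, 66).
n = (60, 12, 66); n·P − 336 = -156; |n| = 90; distance = 156/90 = 26/15.

26/15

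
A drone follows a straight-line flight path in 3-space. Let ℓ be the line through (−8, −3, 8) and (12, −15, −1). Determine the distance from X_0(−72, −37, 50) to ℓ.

2√1129

A direction vector is d = (20, −12, −9).
AP = (−64, −34, 42); AP·d = -1250, |AP|² = 7016, |d|² = 625.
distance² = |AP|² − (AP·d)²/|d|² = 7016 − 1562500/625 = 4516, so the distance is 2√1129.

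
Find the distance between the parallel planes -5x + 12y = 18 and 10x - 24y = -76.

20/13

Divide the second equation by -2 to match normals: -5x + 12y = 38.
With common normal n = (-5, 12, 0) (|n| = 13), the distance is |18 − 38|/|n| = 20/13.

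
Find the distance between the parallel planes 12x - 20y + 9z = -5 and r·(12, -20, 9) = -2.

3/25

With common normal n = (12, -20, 9) (|n| = 25), the distance is |(-5) − (-2)|/|n| = 3/25.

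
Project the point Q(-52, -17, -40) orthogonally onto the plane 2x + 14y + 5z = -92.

The perpendicular from Q has direction n = (2, 14, 5): r = (-52, -17, -40) + t(2, 14, 5).
Substitute into the plane: n·(Q + tn) = -92 gives -542 + 225t = -92, so t = 2.
Foot = (-52, -17, -40) + 2·(2, 14, 5) = (-48, 11, -30).

(-48, 11, -30)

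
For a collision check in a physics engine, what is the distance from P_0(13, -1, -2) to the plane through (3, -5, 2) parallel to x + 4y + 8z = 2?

2/3

Parallel planes share the normal n = (1, 4, 8); since (3, -5, 2) lies on the plane, its equation is x + 4y + 8z = -1.
Then n·(13, -1, -2) - (-1) = -6.
|n| = √(1 + 16 + 64) = 9, so the distance is |-6|/9 = 2/3.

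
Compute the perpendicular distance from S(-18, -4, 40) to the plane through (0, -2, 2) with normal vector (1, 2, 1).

16/√6

The plane has equation n·(r − (0, -2, 2)) = 0, i.e. n·r = -2.
n = (1, 2, 1); n·P − (-2) = 16; |n| = √6; distance = 16/√6 = 8√6/3.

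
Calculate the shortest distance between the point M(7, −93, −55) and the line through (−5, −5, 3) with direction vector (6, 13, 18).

Direction vector d = (6, 13, 18).
AP = (12, −88, −58); AP·d = -2116, |AP|² = 11252, |d|² = 529.
distance² = |AP|² − (AP·d)²/|d|² = 11252 − 4477456/529 = 2788, so the distance is 2√697.

2√697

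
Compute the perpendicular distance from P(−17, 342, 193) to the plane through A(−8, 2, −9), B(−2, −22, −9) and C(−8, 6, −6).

AB = (6, −24, 0) and AC = (0, 4, 3), so a normal is n = AB × AC = (−72, −18, 24).
Then n·(−17, 342, 193) − 324 = −624.
|n| = √(5184 + 324 + 576) = 78, so the distance is |-624|/78 = 8.

8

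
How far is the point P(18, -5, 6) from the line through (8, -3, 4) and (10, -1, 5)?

A direction vector is d = (2, 2, 1).
AP = (10, -2, 2), and AP × d = (-6, -6, 24).
|AP × d|² = 648 and |d|² = 9, so the distance is √(648/9) = √72 = 6√2.

6√2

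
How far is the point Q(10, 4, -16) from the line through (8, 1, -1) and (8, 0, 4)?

2

A direction vector is d = (0, -1, 5).
AP = (2, 3, -15); AP·d = -78, |AP|² = 238, |d|² = 26.
distance² = |AP|² − (AP·d)²/|d|² = 238 − 6084/26 = 4, so the distance is 2.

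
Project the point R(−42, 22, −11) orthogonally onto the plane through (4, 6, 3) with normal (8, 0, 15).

n = (8, 0, 15), |n|² = 289, and n·R − 77 = -578.
t = -578/289 = -2, so the foot is R − t·n = (−42, 22, −11) − (-2)·(8, 0, 15) = (−26, 22, 19).

(-26, 22, 19)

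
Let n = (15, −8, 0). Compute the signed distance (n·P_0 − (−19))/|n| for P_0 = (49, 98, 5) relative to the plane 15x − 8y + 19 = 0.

n·P_0 − (-19) = -30.
|n| = 17, so the signed distance is -30/17.

-30/17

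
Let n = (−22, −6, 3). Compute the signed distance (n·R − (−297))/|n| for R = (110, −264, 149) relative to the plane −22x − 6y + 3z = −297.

-4

n·R − (-297) = -92.
|n| = 23, so the signed distance is -92/23 = -4.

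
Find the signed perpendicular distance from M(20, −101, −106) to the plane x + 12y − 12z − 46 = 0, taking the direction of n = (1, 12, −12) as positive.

2

n·M − 46 = 34.
|n| = 17, so the signed distance is 34/17 = 2.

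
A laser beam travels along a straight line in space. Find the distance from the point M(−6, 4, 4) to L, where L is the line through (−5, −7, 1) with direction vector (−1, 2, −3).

Direction vector d = (−1, 2, −3).
AP = (−1, 11, 3), and AP × d = (−39, −6, 9).
|AP × d|² = 1638 and |d|² = 14, so the distance is √(1638/14) = √117 = 3√13.

3√13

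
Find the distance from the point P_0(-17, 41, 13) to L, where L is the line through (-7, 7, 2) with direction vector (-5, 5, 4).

Direction vector d = (-5, 5, 4).
AP = (-10, 34, 11), and AP × d = (81, -15, 120).
|AP × d|² = 21186 and |d|² = 66, so the distance is √(21186/66) = √321.

√321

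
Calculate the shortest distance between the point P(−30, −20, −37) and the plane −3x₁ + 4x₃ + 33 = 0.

d = |(-3)·(-30) + 4·(-37) − (-33)| / √(9 + 0 + 16) = |-25| / 5 = 5.

5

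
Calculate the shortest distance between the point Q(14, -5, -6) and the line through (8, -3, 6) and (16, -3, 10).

A direction vector is d = (8, 0, 4).
AP = (6, -2, -12), and AP × d = (-8, -120, 16).
|AP × d|² = 14720 and |d|² = 80, so the distance is √(14720/80) = √184 = 2√46.

2√46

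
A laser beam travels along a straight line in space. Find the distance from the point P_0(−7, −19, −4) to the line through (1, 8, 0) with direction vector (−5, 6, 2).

3√61

Direction vector d = (−5, 6, 2).
AP = (−8, −27, −4), and AP × d = (−30, 36, −183).
|AP × d|² = 35685 and |d|² = 65, so the distance is √(35685/65) = √549 = 3√61.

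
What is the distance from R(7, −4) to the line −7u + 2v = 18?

75√53/53

The normal to the line is n = (−7, 2) with |n| = √53.
|n·R − 18| = |-57 − 18| = 75, so the distance is 75/√53.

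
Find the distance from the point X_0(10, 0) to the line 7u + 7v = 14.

d = |7·10 + 7·0 − 14| / √(49 + 49) = |56|/(7√2) = 4√2.

4√2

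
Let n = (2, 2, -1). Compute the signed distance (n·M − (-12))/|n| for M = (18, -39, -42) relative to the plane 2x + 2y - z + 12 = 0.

4

n·M − (-12) = 12.
|n| = 3, so the signed distance is 12/3 = 4.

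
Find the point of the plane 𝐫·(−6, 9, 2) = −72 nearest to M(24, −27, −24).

The perpendicular from M has direction n = (−6, 9, 2): r = (24, −27, −24) + λ(−6, 9, 2).
Substitute into the plane: n·(M + λn) = -72 gives -435 + 121λ = -72, so λ = 3.
Foot = (24, −27, −24) + 3·(−6, 9, 2) = (6, 0, −18).

(6, 0, -18)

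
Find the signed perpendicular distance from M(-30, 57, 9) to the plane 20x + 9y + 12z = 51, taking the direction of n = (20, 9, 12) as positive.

-6/5

n·M − 51 = -30.
|n| = 25, so the signed distance is -30/25 = -6/5.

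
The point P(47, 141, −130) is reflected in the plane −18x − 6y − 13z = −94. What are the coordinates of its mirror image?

(1225/23, 3291/23, -2886/23)

n = (−18, −6, −13), |n|² = 529, n·P − (-94) = 92, so t = 92/529 = 4/23.
Foot F = P − (4/23)·n = (1153/23, 3267/23, −2938/23); the reflection is 2F − P = (1225/23, 3291/23, −2886/23).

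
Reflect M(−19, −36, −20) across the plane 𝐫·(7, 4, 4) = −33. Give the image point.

(37, -4, 12)

With n = (7, 4, 4), the signed offset is (n·M − (-33))/|n|² = -324/81 = -4.
M' = M − 2t·n = (−19, −36, −20) − (-8)·(7, 4, 4) = (37, −4, 12).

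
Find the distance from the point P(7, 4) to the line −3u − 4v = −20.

17/5

d = |(-3)·7 + (-4)·4 − (-20)| / √(9 + 16) = |-17|/5 = 17/5.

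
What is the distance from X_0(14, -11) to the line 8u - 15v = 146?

The normal to the line is n = (8, -15) with |n| = 17.
|n·X_0 − 146| = |277 − 146| = 131, so the distance is 131/17.

131/17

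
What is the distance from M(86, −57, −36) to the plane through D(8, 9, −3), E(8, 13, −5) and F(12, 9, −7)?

DE = (0, 4, −2) and DF = (4, 0, −4), so a normal is n = DE × DF = (−16, −8, −16).
n = (−16, −8, −16); n·P − (-152) = -192; |n| = 24; distance = 192/24 = 8.

8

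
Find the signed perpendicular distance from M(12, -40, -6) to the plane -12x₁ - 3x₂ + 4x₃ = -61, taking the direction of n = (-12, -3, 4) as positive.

n·M − (-61) = 13.
|n| = 13, so the signed distance is 13/13 = 1.

1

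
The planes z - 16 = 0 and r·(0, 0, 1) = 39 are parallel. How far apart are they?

23

Both planes have normal n = (0, 0, 1), |n| = 1. Any point on the first plane is at distance |39 − 16|/|n| = 23/1 = 23 from the second.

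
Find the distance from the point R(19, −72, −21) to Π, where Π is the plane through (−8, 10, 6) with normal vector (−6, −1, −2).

26√41/41

The plane has equation n·(r − (−8, 10, 6)) = 0, i.e. n·r = 26.
d = |(-6)·19 + (-1)·(-72) + (-2)·(-21) − 26| / √(36 + 1 + 4) = |-26| / √41 = 26√41/41.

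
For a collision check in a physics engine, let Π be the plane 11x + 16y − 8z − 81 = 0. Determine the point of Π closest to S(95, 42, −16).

n = (11, 16, −8), |n|² = 441, and n·S − 81 = 1764.
t = 1764/441 = 4, so the foot is S − t·n = (95, 42, −16) − 4·(11, 16, −8) = (51, −22, 16).

(51, -22, 16)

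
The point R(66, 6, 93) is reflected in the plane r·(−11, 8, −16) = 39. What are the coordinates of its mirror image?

(-44, 86, -67)

n = (−11, 8, −16), |n|² = 441, n·R − 39 = -2205, so t = -2205/441 = -5.
Foot F = R − (-5)·n = (11, 46, 13); the reflection is 2F − R = (−44, 86, −67).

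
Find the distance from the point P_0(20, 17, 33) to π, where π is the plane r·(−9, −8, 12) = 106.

26/17

n = (−9, −8, 12); n·P − 106 = -26; |n| = 17; distance = 26/17.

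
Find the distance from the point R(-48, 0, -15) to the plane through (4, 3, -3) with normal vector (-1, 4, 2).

16√21/21

The plane has equation n·(r − (4, 3, -3)) = 0, i.e. n·r = 2.
Then n·(-48, 0, -15) - 2 = 16.
|n| = √(1 + 16 + 4) = √21, so the distance is |16|/√21 = 16√21/21.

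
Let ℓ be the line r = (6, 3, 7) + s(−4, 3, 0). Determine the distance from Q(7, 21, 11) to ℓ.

Direction vector d = (−4, 3, 0).
AP = (1, 18, 4); AP·d = 50, |AP|² = 341, |d|² = 25.
distance² = |AP|² − (AP·d)²/|d|² = 341 − 2500/25 = 241, so the distance is √241.

√241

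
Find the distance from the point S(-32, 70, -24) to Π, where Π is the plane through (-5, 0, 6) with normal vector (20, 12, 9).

6/5

The plane has equation n·(r − (-5, 0, 6)) = 0, i.e. n·r = -46.
Then n·(-32, 70, -24) - (-46) = 30.
|n| = √(400 + 144 + 81) = 25, so the distance is |30|/25 = 6/5.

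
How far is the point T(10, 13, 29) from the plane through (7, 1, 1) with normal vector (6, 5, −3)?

The plane has equation n·(r − (7, 1, 1)) = 0, i.e. n·r = 44.
Then n·(10, 13, 29) − 44 = −6.
|n| = √(36 + 25 + 9) = √70, so the distance is |-6|/√70 = 3√70/35.

6/√70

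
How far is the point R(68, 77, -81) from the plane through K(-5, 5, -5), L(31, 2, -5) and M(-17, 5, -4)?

KL = (36, -3, 0) and KM = (-12, 0, 1), so a normal is n = KL × KM = (-3, -36, -36).
Then n·(68, 77, -81) - 15 = -75.
|n| = √(9 + 1296 + 1296) = 51, so the distance is |-75|/51 = 25/17.

25/17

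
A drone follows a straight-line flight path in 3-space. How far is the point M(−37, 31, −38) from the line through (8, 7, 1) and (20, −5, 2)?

39

A direction vector is d = (12, −12, 1).
AP = (−45, 24, −39), and AP × d = (−444, −423, 252).
|AP × d|² = 439569 and |d|² = 289, so the distance is √(439569/289) = √1521 = 39.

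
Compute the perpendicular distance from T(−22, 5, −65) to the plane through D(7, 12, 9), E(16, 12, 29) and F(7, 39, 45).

DE = (9, 0, 20) and DF = (0, 27, 36), so a normal is n = DE × DF = (−540, −324, 243).
Then n·(−22, 5, −65) − (−5481) = −54.
|n| = √(291600 + 104976 + 59049) = 675, so the distance is |-54|/675 = 2/25.

2/25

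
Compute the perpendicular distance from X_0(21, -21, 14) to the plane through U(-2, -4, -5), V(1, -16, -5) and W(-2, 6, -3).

20/√42

UV = (3, -12, 0) and UW = (0, 10, 2), so a normal is n = UV × UW = (-24, -6, 30).
Then n·(21, -21, 14) - (-78) = 120.
|n| = √(576 + 36 + 900) = 6√42, so the distance is |120|/(6√42) = 20/√42.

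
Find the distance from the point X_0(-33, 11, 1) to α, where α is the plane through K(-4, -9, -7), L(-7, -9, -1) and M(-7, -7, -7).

10/√14

KL = (-3, 0, 6) and KM = (-3, 2, 0), so a normal is n = KL × KM = (-12, -18, -6).
Then n·(-33, 11, 1) - 252 = -60.
|n| = √(144 + 324 + 36) = 6√14, so the distance is |-60|/(6√14) = 5√14/7.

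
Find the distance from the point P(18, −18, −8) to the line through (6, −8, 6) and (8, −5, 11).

12√2

A direction vector is d = (2, 3, 5).
AP = (12, −10, −14); AP·d = -76, |AP|² = 440, |d|² = 38.
distance² = |AP|² − (AP·d)²/|d|² = 440 − 5776/38 = 288, so the distance is 12√2.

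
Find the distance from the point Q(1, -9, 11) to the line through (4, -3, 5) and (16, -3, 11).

9

A direction vector is d = (12, 0, 6).
AP = (-3, -6, 6), and AP × d = (-36, 90, 72).
|AP × d|² = 14580 and |d|² = 180, so the distance is √(14580/180) = √81 = 9.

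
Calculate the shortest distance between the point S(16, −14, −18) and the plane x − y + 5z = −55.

d = |1·16 + (-1)·(-14) + 5·(-18) − (-55)| / √(1 + 1 + 25) = |-5| / (3√3) = 5/(3√3).

5√3/9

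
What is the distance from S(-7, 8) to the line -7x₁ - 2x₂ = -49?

The normal to the line is n = (-7, -2) with |n| = √53.
|n·S − (-49)| = |33 − (-49)| = 82, so the distance is 82/√53 = 82√53/53.

82/√53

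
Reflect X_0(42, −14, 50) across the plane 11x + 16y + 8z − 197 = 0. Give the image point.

n = (11, 16, 8), |n|² = 441, n·X_0 − 197 = 441, so t = 441/441 = 1.
Foot F = X_0 − 1·n = (31, −30, 42); the reflection is 2F − X_0 = (20, −46, 34).

(20, -46, 34)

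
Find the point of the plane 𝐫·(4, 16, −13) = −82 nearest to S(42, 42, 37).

(38, 26, 50)

n = (4, 16, −13), |n|² = 441, and n·S − (-82) = 441.
t = 441/441 = 1, so the foot is S − t·n = (42, 42, 37) − 1·(4, 16, −13) = (38, 26, 50).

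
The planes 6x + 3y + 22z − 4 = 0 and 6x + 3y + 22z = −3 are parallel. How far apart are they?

7/23

With common normal n = (6, 3, 22) (|n| = 23), the distance is |4 − (-3)|/|n| = 7/23.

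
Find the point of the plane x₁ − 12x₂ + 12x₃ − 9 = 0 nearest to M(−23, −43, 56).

(-27, 5, 8)

The perpendicular from M has direction n = (1, −12, 12): r = (−23, −43, 56) + t(1, −12, 12).
Substitute into the plane: n·(M + tn) = 9 gives 1165 + 289t = 9, so t = -4.
Foot = (−23, −43, 56) + (-4)·(1, −12, 12) = (−27, 5, 8).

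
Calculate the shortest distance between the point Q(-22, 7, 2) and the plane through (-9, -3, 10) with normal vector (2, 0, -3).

The plane has equation n·(r − (-9, -3, 10)) = 0, i.e. n·r = -48.
n = (2, 0, -3); n·P − (-48) = -2; |n| = √13; distance = 2/√13.

2√13/13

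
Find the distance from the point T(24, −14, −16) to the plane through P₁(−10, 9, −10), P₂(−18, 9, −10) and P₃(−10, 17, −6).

P₁P₂ = (−8, 0, 0) and P₁P₃ = (0, 8, 4), so a normal is n = P₁P₂ × P₁P₃ = (0, 32, −64).
Then n·(24, −14, −16) − 928 = −352.
|n| = √(0 + 1024 + 4096) = 32√5, so the distance is |-352|/(32√5) = 11/√5.

11/√5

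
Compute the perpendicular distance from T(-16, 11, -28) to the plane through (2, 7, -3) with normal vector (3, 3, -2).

8/√22

The plane has equation n·(r − (2, 7, -3)) = 0, i.e. n·r = 33.
Then n·(-16, 11, -28) - 33 = 8.
|n| = √(9 + 9 + 4) = √22, so the distance is |8|/√22 = 4√22/11.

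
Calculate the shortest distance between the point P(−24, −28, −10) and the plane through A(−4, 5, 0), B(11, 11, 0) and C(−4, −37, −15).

1

AB = (15, 6, 0) and AC = (0, −42, −15), so a normal is n = AB × AC = (−90, 225, −630).
d = |(-90)·(-24) + 225·(-28) + (-630)·(-10) − 1485| / √(8100 + 50625 + 396900) = |675| / 675 = 1.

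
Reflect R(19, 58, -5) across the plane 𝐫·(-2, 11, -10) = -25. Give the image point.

With n = (-2, 11, -10), the signed offset is (n·R − (-25))/|n|² = 675/225 = 3.
R' = R − 2t·n = (19, 58, -5) − 6·(-2, 11, -10) = (31, -8, 55).

(31, -8, 55)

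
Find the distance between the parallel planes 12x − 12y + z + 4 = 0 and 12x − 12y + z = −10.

With common normal n = (12, −12, 1) (|n| = 17), the distance is |(-4) − (-10)|/|n| = 6/17.

6/17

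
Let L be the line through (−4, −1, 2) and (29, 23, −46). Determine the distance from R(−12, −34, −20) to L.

A direction vector is d = (33, 24, −48).
AP = (−8, −33, −22); AP·d = 0, |AP|² = 1637, |d|² = 3969.
distance² = |AP|² − (AP·d)²/|d|² = 1637 − 0/3969 = 1637, so the distance is √1637.

√1637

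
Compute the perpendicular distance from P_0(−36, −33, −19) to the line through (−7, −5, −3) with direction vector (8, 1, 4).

3√65

Direction vector d = (8, 1, 4).
AP = (−29, −28, −16); AP·d = -324, |AP|² = 1881, |d|² = 81.
distance² = |AP|² − (AP·d)²/|d|² = 1881 − 104976/81 = 585, so the distance is 3√65.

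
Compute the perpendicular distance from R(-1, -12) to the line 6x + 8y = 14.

d = |6·(-1) + 8·(-12) − 14| / √(36 + 64) = |-116|/10 = 58/5.

58/5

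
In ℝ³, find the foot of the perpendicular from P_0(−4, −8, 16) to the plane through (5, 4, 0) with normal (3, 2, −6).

n = (3, 2, −6), |n|² = 49, and n·P_0 − 23 = -147.
t = -147/49 = -3, so the foot is P_0 − t·n = (−4, −8, 16) − (-3)·(3, 2, −6) = (5, −2, −2).

(5, -2, -2)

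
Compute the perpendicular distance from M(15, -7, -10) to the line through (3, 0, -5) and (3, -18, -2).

√181

A direction vector is d = (0, -18, 3).
AP = (12, -7, -5), and AP × d = (-111, -36, -216).
|AP × d|² = 60273 and |d|² = 333, so the distance is √(60273/333) = √181.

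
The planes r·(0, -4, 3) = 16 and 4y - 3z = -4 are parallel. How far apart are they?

12/5

Divide the second equation by -1 to match normals: -4y + 3z = 4.
Both planes have normal n = (0, -4, 3), |n| = 5. Any point on the first plane is at distance |4 − 16|/|n| = 12/5 from the second.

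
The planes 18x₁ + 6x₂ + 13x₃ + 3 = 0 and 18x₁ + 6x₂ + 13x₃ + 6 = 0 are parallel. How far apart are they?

With common normal n = (18, 6, 13) (|n| = 23), the distance is |(-3) − (-6)|/|n| = 3/23.

3/23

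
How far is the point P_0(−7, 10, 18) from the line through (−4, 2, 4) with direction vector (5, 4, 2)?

4√14

Direction vector d = (5, 4, 2).
AP = (−3, 8, 14), and AP × d = (−40, 76, −52).
|AP × d|² = 10080 and |d|² = 45, so the distance is √(10080/45) = √224 = 4√14.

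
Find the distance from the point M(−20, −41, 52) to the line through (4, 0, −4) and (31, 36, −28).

A direction vector is d = (27, 36, −24).
AP = (−24, −41, 56); AP·d = -3468, |AP|² = 5393, |d|² = 2601.
distance² = |AP|² − (AP·d)²/|d|² = 5393 − 12027024/2601 = 769, so the distance is √769.

√769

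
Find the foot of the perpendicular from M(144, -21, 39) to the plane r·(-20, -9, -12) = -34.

n = (-20, -9, -12), |n|² = 625, and n·M − (-34) = -3125.
t = -3125/625 = -5, so the foot is M − t·n = (144, -21, 39) − (-5)·(-20, -9, -12) = (44, -66, -21).

(44, -66, -21)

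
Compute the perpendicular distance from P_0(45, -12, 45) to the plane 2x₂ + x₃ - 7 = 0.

14/√5

n = (0, 2, 1); n·P − 7 = 14; |n| = √5; distance = 14/√5 = 14√5/5.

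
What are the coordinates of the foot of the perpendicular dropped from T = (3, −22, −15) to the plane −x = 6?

(-6, -22, -15)

The perpendicular from T has direction n = (−1, 0, 0): r = (3, −22, −15) + t(−1, 0, 0).
Substitute into the plane: n·(T + tn) = 6 gives -3 + 1t = 6, so t = 9.
Foot = (3, −22, −15) + 9·(−1, 0, 0) = (−6, −22, −15).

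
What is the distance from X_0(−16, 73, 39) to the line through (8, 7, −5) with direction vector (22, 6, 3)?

2√1717

Direction vector d = (22, 6, 3).
AP = (−24, 66, 44); AP·d = 0, |AP|² = 6868, |d|² = 529.
distance² = |AP|² − (AP·d)²/|d|² = 6868 − 0/529 = 6868, so the distance is 2√1717.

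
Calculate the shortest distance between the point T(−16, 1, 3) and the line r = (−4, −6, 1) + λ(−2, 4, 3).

9

Direction vector d = (−2, 4, 3).
AP = (−12, 7, 2); AP·d = 58, |AP|² = 197, |d|² = 29.
distance² = |AP|² − (AP·d)²/|d|² = 197 − 3364/29 = 81, so the distance is 9.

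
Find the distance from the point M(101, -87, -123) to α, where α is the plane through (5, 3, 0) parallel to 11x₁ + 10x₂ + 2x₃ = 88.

Parallel planes share the normal n = (11, 10, 2); since (5, 3, 0) lies on the plane, its equation is 11x₁ + 10x₂ + 2x₃ = 85.
Then n·(101, -87, -123) - 85 = -90.
|n| = √(121 + 100 + 4) = 15, so the distance is |-90|/15 = 6.

6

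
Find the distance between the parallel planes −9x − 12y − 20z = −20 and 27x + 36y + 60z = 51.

3/25

Divide the second equation by -3 to match normals: −9x − 12y − 20z = -17.
Both planes have normal n = (−9, −12, −20), |n| = 25. Any point on the first plane is at distance |(-17) − (-20)|/|n| = 3/25 from the second.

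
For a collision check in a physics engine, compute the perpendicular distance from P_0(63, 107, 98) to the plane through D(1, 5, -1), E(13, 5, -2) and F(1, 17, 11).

26/17

DE = (12, 0, -1) and DF = (0, 12, 12), so a normal is n = DE × DF = (12, -144, 144).
Then n·(63, 107, 98) - (-852) = 312.
|n| = √(144 + 20736 + 20736) = 204, so the distance is |312|/204 = 26/17.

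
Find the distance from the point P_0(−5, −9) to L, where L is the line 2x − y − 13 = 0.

14/√5

The normal to the line is n = (2, −1) with |n| = √5.
|n·P_0 − 13| = |-1 − 13| = 14, so the distance is 14/√5 = 14√5/5.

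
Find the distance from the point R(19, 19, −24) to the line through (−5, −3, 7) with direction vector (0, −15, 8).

√865

Direction vector d = (0, −15, 8).
AP = (24, 22, −31), and AP × d = (−289, −192, −360).
|AP × d|² = 249985 and |d|² = 289, so the distance is √(249985/289) = √865.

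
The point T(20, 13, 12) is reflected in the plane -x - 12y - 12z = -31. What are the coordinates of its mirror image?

(18, -11, -12)

With n = (-1, -12, -12), the signed offset is (n·T − (-31))/|n|² = -289/289 = -1.
T' = T − 2t·n = (20, 13, 12) − (-2)·(-1, -12, -12) = (18, -11, -12).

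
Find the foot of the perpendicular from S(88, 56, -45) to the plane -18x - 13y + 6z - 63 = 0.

(-2, -9, -15)

n = (-18, -13, 6), |n|² = 529, and n·S − 63 = -2645.
t = -2645/529 = -5, so the foot is S − t·n = (88, 56, -45) − (-5)·(-18, -13, 6) = (-2, -9, -15).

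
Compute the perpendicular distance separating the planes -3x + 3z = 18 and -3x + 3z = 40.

11√2/3

Both planes have normal n = (-3, 0, 3), |n| = 3√2. Any point on the first plane is at distance |40 − 18|/|n| = 22/(3√2) = 11√2/3 from the second.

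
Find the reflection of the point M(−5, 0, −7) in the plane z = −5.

(-5, 0, -3)

With n = (0, 0, 1), the signed offset is (n·M − (-5))/|n|² = -2/1 = -2.
M' = M − 2t·n = (−5, 0, −7) − (-4)·(0, 0, 1) = (−5, 0, −3).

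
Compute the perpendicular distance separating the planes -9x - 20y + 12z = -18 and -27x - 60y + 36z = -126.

24/25

Divide the second equation by 3 to match normals: -9x - 20y + 12z = -42.
With common normal n = (-9, -20, 12) (|n| = 25), the distance is |(-18) − (-42)|/|n| = 24/25.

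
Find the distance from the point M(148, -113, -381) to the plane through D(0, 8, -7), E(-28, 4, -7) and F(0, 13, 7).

DE = (-28, -4, 0) and DF = (0, 5, 14), so a normal is n = DE × DF = (-56, 392, -140).
Then n·(148, -113, -381) - 4116 = -3360.
|n| = √(3136 + 153664 + 19600) = 420, so the distance is |-3360|/420 = 8.

8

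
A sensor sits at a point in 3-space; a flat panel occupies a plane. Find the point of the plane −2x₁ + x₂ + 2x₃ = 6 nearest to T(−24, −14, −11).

(-68/3, -44/3, -37/3)

n = (−2, 1, 2), |n|² = 9, and n·T − 6 = 6.
t = 6/9 = 2/3, so the foot is T − t·n = (−24, −14, −11) − (2/3)·(−2, 1, 2) = (−68/3, −44/3, −37/3).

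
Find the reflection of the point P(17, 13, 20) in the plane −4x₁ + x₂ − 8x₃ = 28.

(-7, 19, -28)

With n = (−4, 1, −8), the signed offset is (n·P − 28)/|n|² = -243/81 = -3.
P' = P − 2t·n = (17, 13, 20) − (-6)·(−4, 1, −8) = (−7, 19, −28).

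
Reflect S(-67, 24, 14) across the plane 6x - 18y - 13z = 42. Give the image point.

n = (6, -18, -13), |n|² = 529, n·S − 42 = -1058, so t = -1058/529 = -2.
Foot F = S − (-2)·n = (-55, -12, -12); the reflection is 2F − S = (-43, -48, -38).

(-43, -48, -38)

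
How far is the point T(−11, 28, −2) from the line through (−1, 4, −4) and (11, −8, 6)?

2√73

A direction vector is d = (12, −12, 10).
AP = (−10, 24, 2), and AP × d = (264, 124, −168).
|AP × d|² = 113296 and |d|² = 388, so the distance is √(113296/388) = √292 = 2√73.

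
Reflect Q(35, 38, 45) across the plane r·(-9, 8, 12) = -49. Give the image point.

(71, 6, -3)

n = (-9, 8, 12), |n|² = 289, n·Q − (-49) = 578, so t = 578/289 = 2.
Foot F = Q − 2·n = (53, 22, 21); the reflection is 2F − Q = (71, 6, -3).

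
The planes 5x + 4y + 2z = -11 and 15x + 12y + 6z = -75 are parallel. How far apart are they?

Divide the second equation by 3 to match normals: 5x + 4y + 2z = -25.
With common normal n = (5, 4, 2) (|n| = 3√5), the distance is |(-11) − (-25)|/|n| = 14/(3√5) = 14√5/15.

14√5/15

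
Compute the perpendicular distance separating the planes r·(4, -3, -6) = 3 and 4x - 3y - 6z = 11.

Both planes have normal n = (4, -3, -6), |n| = √61. Any point on the first plane is at distance |11 − 3|/|n| = 8/√61 = 8√61/61 from the second.

8/√61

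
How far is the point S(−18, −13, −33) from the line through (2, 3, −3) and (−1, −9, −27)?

A direction vector is d = (−3, −12, −24).
AP = (−20, −16, −30), and AP × d = (24, −390, 192).
|AP × d|² = 189540 and |d|² = 729, so the distance is √(189540/729) = √260 = 2√65.

2√65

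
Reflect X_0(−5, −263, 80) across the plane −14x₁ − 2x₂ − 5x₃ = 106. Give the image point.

(31/5, -1307/5, 84)

n = (−14, −2, −5), |n|² = 225, n·X_0 − 106 = 90, so t = 90/225 = 2/5.
Foot F = X_0 − (2/5)·n = (3/5, −1311/5, 82); the reflection is 2F − X_0 = (31/5, −1307/5, 84).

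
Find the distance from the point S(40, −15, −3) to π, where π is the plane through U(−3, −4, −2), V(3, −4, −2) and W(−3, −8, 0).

13/√5

UV = (6, 0, 0) and UW = (0, −4, 2), so a normal is n = UV × UW = (0, −12, −24).
Then n·(40, −15, −3) − 96 = 156.
|n| = √(0 + 144 + 576) = 12√5, so the distance is |156|/(12√5) = 13√5/5.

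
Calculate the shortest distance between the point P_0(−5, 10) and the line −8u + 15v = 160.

30/17

The normal to the line is n = (−8, 15) with |n| = 17.
|n·P_0 − 160| = |190 − 160| = 30, so the distance is 30/17.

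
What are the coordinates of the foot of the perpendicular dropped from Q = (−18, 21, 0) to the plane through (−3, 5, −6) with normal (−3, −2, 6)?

(-15, 23, -6)

The perpendicular from Q has direction n = (−3, −2, 6): r = (−18, 21, 0) + μ(−3, −2, 6).
Substitute into the plane: n·(Q + μn) = -37 gives 12 + 49μ = -37, so μ = -1.
Foot = (−18, 21, 0) + (-1)·(−3, −2, 6) = (−15, 23, −6).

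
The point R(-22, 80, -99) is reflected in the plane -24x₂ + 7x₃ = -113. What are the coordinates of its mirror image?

n = (0, -24, 7), |n|² = 625, n·R − (-113) = -2500, so t = -2500/625 = -4.
Foot F = R − (-4)·n = (-22, -16, -71); the reflection is 2F − R = (-22, -112, -43).

(-22, -112, -43)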